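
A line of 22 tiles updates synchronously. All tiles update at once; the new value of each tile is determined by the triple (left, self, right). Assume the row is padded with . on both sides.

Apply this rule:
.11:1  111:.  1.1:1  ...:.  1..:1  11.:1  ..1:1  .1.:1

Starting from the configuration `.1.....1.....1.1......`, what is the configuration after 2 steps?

111...111...11111.....
1.11.11.11.11...11....

1.11.11.11.11...11....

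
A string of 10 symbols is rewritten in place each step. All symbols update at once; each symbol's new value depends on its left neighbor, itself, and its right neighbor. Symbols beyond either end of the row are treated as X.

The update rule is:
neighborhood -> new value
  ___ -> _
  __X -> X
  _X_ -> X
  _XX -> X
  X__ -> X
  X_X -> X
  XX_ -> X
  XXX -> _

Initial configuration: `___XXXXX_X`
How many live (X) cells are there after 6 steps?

X_XX___XXX
XXXXX_XX__
____XXXXXX
X__XX_____
XXXXXX___X
_____XX_XX
count of X: 4

4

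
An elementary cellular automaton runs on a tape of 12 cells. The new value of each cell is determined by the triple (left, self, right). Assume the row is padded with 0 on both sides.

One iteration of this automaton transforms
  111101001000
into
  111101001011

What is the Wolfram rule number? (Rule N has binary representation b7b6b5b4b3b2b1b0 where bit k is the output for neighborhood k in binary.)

position 1: 111 → 1  (bit 7 = 1)
position 3: 110 → 1  (bit 6 = 1)
position 4: 101 → 0  (bit 5 = 0)
position 6: 100 → 0  (bit 4 = 0)
position 0: 011 → 1  (bit 3 = 1)
position 5: 010 → 1  (bit 2 = 1)
position 7: 001 → 0  (bit 1 = 0)
position 10: 000 → 1  (bit 0 = 1)
bits b7..b0 = 11001101 = 205

205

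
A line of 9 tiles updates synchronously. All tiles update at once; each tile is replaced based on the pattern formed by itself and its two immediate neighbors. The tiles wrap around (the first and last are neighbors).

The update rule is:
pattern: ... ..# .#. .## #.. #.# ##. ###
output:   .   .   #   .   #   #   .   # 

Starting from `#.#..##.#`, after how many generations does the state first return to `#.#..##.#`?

36

.###...#.
..#.#..##
#.####...
##.##.#..
..#..###.
..##..#.#
#...#.###
.#..##.##
###...#..
.#.#..##.
.####...#
#.##.#..#
.#..###..
.##..#.#.
...#.####
#..##.##.
##...#..#
#.#..##..
####...#.
.##.#..##
#..###...
##..#.#..
..#.####.
..##.##.#
#...#..##
.#..##..#
###...#.#
##.#..##.
..###...#
#..#.#..#
.#.####..
.##.##.#.
...#..###
#..##..#.
##...#.##
#.#..##.#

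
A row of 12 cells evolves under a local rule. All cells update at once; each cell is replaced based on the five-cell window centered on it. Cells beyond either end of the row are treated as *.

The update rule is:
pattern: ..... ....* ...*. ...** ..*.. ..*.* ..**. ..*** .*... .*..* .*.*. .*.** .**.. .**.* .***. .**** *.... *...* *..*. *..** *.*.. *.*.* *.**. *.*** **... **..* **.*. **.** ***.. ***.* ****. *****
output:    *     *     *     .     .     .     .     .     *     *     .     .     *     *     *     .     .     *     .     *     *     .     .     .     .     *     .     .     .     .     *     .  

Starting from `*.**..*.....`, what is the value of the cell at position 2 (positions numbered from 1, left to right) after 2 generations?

generation 1: ...**..*.**.
generation 2: .*..**....*.
position 2 holds *

*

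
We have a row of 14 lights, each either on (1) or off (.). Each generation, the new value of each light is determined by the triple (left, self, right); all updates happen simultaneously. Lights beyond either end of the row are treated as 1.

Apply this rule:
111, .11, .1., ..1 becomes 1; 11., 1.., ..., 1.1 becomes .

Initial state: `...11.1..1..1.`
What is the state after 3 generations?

..11..1.11.11.
.11..11.1..1..
.1..11..1.11.1

.1..11..1.11.1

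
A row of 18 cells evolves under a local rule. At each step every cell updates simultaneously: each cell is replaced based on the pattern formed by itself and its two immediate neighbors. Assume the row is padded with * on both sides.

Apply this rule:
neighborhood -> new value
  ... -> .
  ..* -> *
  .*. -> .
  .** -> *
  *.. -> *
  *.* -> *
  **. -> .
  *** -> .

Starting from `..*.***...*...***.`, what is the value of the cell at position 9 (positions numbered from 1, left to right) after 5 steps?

step 1: **.**..*.*.*.**..*
step 2: ..**.**.*.*.**.***
step 3: ***.**.*.*.**.**..
step 4: ...**.*.*.**.**.**
step 5: *.**.*.*.**.**.**.
position 9 holds .

.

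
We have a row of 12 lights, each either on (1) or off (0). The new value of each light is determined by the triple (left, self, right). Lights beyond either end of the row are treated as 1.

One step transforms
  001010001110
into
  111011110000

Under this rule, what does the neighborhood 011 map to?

At position 8 the neighborhood is 011; the next row has 0 there.

0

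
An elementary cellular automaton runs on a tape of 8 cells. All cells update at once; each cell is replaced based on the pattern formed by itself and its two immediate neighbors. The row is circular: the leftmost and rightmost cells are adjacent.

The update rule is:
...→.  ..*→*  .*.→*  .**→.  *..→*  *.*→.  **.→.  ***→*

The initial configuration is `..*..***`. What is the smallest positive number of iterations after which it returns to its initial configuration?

*****.*.
.***..*.
*.*.****
..*..***

4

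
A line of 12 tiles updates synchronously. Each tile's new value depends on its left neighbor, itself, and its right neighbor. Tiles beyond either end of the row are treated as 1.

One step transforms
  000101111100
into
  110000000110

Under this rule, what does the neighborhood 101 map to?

At position 4 the neighborhood is 101; the next row has 0 there.

0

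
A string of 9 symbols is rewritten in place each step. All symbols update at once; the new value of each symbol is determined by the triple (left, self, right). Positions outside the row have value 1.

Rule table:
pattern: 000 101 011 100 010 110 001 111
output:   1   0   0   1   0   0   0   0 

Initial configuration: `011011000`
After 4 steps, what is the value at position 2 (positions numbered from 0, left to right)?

step 1: 000000110
step 2: 111110000
step 3: 000001110
step 4: 111100000
position 2 holds 1

1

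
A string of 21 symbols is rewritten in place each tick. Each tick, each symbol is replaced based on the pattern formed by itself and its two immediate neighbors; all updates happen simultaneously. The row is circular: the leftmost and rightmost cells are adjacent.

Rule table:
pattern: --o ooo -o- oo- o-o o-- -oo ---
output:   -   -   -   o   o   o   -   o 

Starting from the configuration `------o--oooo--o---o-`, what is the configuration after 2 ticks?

----oo--ooo--oo--oo--

tick 1: ooooo--o----oo--oo--o
tick 2: ----oo--ooo--oo--oo--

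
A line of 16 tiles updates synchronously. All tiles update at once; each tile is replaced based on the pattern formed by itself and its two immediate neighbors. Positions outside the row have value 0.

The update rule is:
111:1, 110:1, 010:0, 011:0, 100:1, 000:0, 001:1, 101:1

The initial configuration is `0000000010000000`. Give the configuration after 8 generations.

1010101010101010

generation 1: 0000000101000000
generation 2: 0000001010100000
generation 3: 0000010101010000
generation 4: 0000101010101000
generation 5: 0001010101010100
generation 6: 0010101010101010
generation 7: 0101010101010101
generation 8: 1010101010101010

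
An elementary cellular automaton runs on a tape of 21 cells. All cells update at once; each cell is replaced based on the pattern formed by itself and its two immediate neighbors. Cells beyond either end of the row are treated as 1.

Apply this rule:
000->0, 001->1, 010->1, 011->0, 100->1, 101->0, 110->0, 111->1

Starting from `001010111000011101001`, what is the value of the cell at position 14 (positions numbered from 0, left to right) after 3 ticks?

111010010100101001110
110011110111101110100
101101100011000100111
position 14 holds 0

0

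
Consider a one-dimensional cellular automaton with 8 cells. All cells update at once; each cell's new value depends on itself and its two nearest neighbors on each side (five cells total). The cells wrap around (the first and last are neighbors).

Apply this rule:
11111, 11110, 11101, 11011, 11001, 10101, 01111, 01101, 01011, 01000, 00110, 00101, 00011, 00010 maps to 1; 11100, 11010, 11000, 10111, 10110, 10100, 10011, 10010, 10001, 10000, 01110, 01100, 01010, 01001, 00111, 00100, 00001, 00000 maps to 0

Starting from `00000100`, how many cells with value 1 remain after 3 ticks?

4

00001010
00011001
10110100
count of 1: 4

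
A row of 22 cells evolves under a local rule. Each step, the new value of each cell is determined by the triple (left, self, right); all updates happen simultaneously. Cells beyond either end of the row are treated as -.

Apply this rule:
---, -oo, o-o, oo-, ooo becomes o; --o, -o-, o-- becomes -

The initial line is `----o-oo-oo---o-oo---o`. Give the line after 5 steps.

ooo--oooooo-o--ooo-o--
ooo--ooooooo---oooo--o
ooo--ooooooo-o-oooo---
ooo--oooooooo-ooooo-oo
ooo--ooooooooooooooooo

ooo--ooooooooooooooooo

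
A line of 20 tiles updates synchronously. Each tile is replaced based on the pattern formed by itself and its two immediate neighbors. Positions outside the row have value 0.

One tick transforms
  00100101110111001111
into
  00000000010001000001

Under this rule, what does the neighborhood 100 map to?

At position 3 the neighborhood is 100; the next row has 0 there.

0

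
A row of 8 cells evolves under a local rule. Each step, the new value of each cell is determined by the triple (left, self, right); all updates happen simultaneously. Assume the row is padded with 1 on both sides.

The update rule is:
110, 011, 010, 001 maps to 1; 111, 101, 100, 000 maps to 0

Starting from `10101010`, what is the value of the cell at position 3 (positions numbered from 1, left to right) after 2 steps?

step 1: 10101010  (fixed point — unchanged through step 2)
position 3 holds 1

1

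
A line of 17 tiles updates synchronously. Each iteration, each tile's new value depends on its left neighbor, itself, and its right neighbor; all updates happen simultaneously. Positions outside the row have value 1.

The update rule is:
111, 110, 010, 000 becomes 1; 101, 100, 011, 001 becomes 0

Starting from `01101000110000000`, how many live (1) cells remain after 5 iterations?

6

00101010010111110
00101010010011110
00101010010001110
00101010010100110
00101010010100010
count of 1: 6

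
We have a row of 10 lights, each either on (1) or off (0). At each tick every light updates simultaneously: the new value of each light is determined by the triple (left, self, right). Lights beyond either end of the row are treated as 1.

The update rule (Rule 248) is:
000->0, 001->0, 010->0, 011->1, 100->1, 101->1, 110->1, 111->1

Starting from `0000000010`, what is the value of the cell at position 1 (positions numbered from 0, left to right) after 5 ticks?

1

1000000001
1100000001
1110000001
1111000001
1111100001
position 1 holds 1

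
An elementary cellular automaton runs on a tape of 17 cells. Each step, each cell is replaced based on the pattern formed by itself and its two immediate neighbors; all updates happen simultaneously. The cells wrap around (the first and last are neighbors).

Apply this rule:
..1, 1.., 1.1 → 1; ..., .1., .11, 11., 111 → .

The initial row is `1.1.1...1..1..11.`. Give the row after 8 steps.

.1.1.1.1.11.11..1
1.1.1.1.1..1..11.
.1.1.1.1.11.11..1  (repeats step 1; period 2)
step 8: 1.1.1.1.1..1..11.

1.1.1.1.1..1..11.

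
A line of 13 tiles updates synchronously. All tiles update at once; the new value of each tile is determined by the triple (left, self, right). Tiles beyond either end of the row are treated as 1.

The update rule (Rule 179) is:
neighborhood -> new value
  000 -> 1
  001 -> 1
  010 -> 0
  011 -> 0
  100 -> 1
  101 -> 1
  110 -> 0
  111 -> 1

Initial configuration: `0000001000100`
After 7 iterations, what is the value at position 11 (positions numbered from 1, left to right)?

1111110111011
1111101010101
1111010101010
1110101010101
1101010101010
1010101010101
0101010101010
position 11 holds 0

0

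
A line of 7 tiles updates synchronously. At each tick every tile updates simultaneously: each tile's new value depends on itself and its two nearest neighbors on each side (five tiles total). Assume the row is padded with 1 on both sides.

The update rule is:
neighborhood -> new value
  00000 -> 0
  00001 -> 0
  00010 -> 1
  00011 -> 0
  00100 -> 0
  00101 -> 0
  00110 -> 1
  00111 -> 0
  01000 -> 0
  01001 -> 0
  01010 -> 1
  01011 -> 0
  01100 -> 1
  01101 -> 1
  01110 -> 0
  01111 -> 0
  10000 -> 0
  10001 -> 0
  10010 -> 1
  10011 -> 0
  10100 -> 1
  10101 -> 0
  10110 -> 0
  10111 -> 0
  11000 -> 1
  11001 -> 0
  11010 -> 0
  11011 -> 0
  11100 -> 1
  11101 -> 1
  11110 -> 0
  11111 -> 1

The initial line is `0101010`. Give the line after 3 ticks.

0000100

0010100
0101100
0000100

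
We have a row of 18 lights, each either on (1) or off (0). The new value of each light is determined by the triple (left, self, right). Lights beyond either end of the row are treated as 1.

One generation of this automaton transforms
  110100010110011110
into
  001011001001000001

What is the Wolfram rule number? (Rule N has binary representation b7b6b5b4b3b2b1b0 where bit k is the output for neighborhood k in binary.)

position 0: 111 → 0  (bit 7 = 0)
position 1: 110 → 0  (bit 6 = 0)
position 2: 101 → 1  (bit 5 = 1)
position 4: 100 → 1  (bit 4 = 1)
position 9: 011 → 0  (bit 3 = 0)
position 3: 010 → 0  (bit 2 = 0)
position 6: 001 → 0  (bit 1 = 0)
position 5: 000 → 1  (bit 0 = 1)
bits b7..b0 = 00110001 = 49

49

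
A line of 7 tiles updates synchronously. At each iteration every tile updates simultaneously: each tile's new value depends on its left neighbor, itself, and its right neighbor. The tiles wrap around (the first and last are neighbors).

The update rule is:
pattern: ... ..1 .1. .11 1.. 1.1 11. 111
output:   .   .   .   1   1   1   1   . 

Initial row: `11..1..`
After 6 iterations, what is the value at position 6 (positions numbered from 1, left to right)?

1

111..1.
1.11..1
11111.1
....111
1...1.1
11...11
position 6 holds 1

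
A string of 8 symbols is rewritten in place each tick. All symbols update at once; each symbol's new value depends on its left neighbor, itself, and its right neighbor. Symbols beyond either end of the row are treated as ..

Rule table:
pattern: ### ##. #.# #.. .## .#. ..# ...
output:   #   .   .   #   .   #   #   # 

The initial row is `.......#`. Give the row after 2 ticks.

.######.

tick 1: ########
tick 2: .######.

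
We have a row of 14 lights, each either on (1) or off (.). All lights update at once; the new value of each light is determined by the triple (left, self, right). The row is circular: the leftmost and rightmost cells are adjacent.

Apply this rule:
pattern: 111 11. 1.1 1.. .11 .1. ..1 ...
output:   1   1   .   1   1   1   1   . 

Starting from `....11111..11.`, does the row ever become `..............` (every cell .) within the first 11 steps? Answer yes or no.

no

...11111111111
1.111111111111
1.111111111111  (fixed point — unchanged through step 11)
step 11 is 1.111111111111, still not uniform .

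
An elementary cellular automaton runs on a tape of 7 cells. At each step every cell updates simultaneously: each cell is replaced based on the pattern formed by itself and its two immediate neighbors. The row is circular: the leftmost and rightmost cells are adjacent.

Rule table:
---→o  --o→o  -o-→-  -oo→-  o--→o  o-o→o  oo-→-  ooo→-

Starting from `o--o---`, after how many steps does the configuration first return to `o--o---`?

-oo-ooo
o--o---

2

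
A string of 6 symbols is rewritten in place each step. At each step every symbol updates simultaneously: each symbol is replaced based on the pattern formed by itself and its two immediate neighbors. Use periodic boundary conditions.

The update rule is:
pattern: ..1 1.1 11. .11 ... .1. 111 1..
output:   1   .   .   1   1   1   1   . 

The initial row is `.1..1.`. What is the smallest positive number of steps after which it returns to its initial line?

6

step 1: 11.11.
step 2: 1..1..
step 3: 1.11.1
step 4: ..1..1
step 5: .11.11
step 6: .1..1.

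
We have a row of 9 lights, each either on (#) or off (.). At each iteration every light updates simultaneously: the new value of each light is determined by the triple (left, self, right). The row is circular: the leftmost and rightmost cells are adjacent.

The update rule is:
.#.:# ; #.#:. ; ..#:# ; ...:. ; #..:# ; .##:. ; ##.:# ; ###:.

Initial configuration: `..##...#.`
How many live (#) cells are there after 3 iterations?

.#.##.###
.#..#...#
.#####.##
count of #: 7

7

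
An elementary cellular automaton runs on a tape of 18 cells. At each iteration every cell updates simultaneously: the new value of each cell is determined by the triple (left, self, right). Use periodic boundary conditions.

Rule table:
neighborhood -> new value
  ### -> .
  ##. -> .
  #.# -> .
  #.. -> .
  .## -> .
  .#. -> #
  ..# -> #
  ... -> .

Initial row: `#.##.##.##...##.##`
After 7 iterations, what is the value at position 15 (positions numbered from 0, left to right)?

.

............#.....
...........##.....
..........#.......
.........##.......
........#.........
.......##.........
......#...........
position 15 holds .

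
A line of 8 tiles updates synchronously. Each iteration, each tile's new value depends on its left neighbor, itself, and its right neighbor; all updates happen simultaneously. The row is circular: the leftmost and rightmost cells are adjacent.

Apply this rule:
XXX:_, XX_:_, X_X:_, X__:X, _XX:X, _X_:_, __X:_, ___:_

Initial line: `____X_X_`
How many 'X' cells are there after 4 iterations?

_______X
X_______
_X______
__X_____
count of X: 1

1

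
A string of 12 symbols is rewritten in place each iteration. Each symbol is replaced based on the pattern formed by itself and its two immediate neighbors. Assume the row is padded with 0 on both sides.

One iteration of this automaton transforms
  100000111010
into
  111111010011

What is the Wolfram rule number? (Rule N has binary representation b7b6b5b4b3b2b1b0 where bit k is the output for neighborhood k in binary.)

position 7: 111 → 1  (bit 7 = 1)
position 8: 110 → 0  (bit 6 = 0)
position 9: 101 → 0  (bit 5 = 0)
position 1: 100 → 1  (bit 4 = 1)
position 6: 011 → 0  (bit 3 = 0)
position 0: 010 → 1  (bit 2 = 1)
position 5: 001 → 1  (bit 1 = 1)
position 2: 000 → 1  (bit 0 = 1)
bits b7..b0 = 10010111 = 151

151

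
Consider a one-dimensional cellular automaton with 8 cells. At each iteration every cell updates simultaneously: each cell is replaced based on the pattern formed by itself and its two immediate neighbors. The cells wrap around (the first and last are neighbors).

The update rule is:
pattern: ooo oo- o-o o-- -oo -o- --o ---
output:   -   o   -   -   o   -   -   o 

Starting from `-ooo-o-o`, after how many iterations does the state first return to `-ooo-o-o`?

iteration 1: -o-o----
iteration 2: -----ooo
iteration 3: -ooo-o-o

3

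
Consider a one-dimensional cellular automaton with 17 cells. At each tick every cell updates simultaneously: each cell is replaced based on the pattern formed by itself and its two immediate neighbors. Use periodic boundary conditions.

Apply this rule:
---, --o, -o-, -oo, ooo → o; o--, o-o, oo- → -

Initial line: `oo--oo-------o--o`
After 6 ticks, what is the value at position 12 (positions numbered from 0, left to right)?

o

o--oo--ooooooo-oo
--oo--ooooooo--oo
-oo--ooooooo--oo-
oo--ooooooo--oo--
o--ooooooo--oo--o
--ooooooo--oo--oo
position 12 holds o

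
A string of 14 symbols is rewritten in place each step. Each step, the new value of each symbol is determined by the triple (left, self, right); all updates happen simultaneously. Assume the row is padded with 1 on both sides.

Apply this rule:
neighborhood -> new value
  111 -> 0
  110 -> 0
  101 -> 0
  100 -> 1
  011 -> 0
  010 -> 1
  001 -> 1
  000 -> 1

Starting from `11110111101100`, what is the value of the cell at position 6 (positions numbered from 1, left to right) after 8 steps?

step 1: 00000000000011
step 2: 11111111111100
step 3: 00000000000011  (repeats step 1; period 2)
step 8: 11111111111100
position 6 holds 1

1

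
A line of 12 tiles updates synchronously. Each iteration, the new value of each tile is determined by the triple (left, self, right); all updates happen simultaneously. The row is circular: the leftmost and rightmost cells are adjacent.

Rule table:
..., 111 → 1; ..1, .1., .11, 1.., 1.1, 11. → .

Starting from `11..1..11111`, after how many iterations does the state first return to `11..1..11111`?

1.......1111
..11111..111
...111....1.
11..1..11...
..........1.
111111111...
.1111111..1.
..11111.....
1..111..1111
....1....111
.11...11..1.
....1.......
111...111111
11..1..11111

14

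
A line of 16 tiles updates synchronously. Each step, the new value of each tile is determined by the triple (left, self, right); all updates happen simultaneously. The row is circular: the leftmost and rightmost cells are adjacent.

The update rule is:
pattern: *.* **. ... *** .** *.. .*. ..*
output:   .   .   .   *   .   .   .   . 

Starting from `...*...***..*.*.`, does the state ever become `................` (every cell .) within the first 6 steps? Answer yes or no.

yes

........*.......
................
all cells are . at step 2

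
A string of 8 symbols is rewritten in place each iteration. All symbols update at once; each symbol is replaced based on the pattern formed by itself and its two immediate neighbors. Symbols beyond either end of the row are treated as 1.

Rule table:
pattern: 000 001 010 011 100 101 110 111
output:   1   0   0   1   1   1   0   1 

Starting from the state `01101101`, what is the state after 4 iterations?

iteration 1: 11011011
iteration 2: 10110111
iteration 3: 01101111
iteration 4: 11011111

11011111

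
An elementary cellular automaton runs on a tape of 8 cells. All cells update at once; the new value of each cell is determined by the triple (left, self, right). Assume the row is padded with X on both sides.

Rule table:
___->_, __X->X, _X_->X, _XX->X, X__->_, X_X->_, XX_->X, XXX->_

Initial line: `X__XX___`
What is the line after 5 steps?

X_X_X_X_

X_XXX__X
X_X_X_XX
X_X_X_X_
X_X_X_X_  (fixed point — unchanged through step 5)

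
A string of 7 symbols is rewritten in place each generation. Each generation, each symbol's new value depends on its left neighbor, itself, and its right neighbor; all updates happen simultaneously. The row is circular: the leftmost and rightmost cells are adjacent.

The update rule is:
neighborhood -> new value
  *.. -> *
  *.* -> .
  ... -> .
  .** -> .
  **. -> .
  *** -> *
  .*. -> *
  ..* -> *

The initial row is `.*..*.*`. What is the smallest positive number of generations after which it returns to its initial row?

.****.*
..**..*
**..***
*.**.**
......*
*....**
.*..*.*

7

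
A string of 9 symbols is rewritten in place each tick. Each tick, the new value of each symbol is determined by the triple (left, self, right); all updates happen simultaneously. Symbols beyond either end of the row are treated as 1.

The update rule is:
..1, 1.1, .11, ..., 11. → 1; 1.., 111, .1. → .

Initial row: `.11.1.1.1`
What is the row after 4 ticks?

1111.1.11
...11.11.
.11111111
11.......

11.......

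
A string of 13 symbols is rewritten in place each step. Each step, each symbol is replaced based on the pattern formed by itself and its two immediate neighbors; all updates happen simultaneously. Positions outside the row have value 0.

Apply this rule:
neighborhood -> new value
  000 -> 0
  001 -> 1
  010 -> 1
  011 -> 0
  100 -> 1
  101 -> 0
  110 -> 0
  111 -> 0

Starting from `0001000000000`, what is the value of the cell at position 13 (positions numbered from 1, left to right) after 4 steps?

step 1: 0011100000000
step 2: 0100010000000
step 3: 1110111000000
step 4: 0000000100000
position 13 holds 0

0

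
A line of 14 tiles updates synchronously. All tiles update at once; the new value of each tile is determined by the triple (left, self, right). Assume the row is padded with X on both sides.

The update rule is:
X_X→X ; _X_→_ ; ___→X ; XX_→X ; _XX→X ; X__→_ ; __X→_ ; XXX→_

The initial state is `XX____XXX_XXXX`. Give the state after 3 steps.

_X_XX_X_XXX___
X_XXXX_XX_X_X_
XXX__XXXXX_X_X

XXX__XXXXX_X_X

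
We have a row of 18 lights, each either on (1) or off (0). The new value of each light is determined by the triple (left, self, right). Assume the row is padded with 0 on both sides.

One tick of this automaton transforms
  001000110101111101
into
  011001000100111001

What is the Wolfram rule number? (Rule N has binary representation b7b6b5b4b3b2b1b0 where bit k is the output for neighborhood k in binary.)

134

position 12: 111 → 1  (bit 7 = 1)
position 7: 110 → 0  (bit 6 = 0)
position 8: 101 → 0  (bit 5 = 0)
position 3: 100 → 0  (bit 4 = 0)
position 6: 011 → 0  (bit 3 = 0)
position 2: 010 → 1  (bit 2 = 1)
position 1: 001 → 1  (bit 1 = 1)
position 0: 000 → 0  (bit 0 = 0)
bits b7..b0 = 10000110 = 134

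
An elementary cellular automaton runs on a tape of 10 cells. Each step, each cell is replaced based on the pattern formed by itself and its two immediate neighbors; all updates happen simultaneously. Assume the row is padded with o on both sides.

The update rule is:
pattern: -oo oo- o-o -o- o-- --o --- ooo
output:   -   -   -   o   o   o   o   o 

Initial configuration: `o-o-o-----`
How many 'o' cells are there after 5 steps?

--o-oooooo
ooo--ooooo
oo-oo-oooo
o------ooo
-oooooo-oo
count of o: 8

8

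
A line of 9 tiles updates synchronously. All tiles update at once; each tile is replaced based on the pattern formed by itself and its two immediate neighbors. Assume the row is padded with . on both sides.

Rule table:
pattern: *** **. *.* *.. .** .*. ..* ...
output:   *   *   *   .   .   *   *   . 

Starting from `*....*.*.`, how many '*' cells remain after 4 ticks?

6

*...****.
*..*.***.
*.***.**.
**.***.*.
count of *: 6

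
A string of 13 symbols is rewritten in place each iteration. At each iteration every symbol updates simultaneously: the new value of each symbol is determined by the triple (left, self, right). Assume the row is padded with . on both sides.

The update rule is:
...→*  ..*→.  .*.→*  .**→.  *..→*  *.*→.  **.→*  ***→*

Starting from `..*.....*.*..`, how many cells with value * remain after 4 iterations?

*.*****.*.***
*..****.*..**
**..***.**..*
.**..**..**.*
count of *: 7

7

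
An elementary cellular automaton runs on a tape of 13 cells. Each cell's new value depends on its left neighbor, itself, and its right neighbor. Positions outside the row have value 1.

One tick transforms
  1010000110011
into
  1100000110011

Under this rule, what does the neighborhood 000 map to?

At position 4 the neighborhood is 000; the next row has 0 there.

0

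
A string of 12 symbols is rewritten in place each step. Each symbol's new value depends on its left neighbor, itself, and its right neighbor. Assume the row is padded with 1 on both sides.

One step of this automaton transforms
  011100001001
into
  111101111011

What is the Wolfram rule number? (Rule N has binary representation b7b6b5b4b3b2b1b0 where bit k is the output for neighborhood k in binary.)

239

position 2: 111 → 1  (bit 7 = 1)
position 3: 110 → 1  (bit 6 = 1)
position 0: 101 → 1  (bit 5 = 1)
position 4: 100 → 0  (bit 4 = 0)
position 1: 011 → 1  (bit 3 = 1)
position 8: 010 → 1  (bit 2 = 1)
position 7: 001 → 1  (bit 1 = 1)
position 5: 000 → 1  (bit 0 = 1)
bits b7..b0 = 11101111 = 239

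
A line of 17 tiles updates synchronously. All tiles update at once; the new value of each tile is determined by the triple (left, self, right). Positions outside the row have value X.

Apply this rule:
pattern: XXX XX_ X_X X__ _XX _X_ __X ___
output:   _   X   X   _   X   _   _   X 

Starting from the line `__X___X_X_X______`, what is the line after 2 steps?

_XX_____X___X__XX

step 1: ____X__X_X__XXXX_
step 2: _XX_____X___X__XX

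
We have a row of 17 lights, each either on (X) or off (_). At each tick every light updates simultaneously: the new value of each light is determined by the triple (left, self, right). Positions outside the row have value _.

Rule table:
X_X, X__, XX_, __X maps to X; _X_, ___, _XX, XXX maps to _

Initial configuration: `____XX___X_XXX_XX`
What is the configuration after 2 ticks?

__X_X_XX_X_XX_XX_

___X_XX_X_X__XX_X
__X_X_XX_X_XX_XX_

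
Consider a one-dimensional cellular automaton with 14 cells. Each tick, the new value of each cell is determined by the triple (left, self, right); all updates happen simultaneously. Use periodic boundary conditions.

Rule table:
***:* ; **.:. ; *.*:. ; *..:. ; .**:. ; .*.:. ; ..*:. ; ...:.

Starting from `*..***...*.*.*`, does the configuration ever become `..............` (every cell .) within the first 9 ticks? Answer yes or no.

yes

tick 1: ....*.........
tick 2: ..............
all cells are . at tick 2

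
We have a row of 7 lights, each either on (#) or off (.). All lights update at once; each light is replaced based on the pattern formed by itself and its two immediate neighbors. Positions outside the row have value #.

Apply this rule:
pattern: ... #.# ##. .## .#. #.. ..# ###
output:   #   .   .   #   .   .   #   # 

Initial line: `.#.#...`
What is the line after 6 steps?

.######

.....##
.######
.######  (fixed point — unchanged through step 6)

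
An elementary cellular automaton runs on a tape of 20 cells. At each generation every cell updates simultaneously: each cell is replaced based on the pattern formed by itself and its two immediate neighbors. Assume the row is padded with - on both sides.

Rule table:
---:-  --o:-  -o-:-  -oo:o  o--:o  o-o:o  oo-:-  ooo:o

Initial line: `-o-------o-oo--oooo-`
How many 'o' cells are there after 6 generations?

--o-------oo-o-ooo-o
---o------o-o-ooo-o-
----o------o-ooo-o-o
-----o------ooo-o-o-
------o-----oo-o-o-o
-------o----o-o-o-o-
count of o: 5

5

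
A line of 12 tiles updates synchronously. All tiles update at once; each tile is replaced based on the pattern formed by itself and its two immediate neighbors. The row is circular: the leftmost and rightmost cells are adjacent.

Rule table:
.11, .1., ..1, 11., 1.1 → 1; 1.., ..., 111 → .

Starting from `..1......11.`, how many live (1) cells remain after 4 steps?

.11.....111.
111....11.1.
1.1...111111
111..11.....
count of 1: 5

5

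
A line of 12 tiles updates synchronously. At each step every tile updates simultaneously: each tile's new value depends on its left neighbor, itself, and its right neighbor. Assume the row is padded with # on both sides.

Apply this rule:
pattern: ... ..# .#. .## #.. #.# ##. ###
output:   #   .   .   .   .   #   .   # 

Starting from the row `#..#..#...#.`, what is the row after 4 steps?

........#..#
.######.....
#.####..###.
.#.##....#.#

.#.##....#.#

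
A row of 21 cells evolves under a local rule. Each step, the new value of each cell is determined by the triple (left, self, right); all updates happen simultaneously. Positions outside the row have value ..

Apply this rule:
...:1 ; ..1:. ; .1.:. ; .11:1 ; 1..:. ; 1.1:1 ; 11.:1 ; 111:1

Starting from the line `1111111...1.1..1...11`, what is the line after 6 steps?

1111111.1..1.....1.11
11111111.....111..111
11111111.111.111..111
1111111111111111..111
1111111111111111..111  (fixed point — unchanged through step 6)

1111111111111111..111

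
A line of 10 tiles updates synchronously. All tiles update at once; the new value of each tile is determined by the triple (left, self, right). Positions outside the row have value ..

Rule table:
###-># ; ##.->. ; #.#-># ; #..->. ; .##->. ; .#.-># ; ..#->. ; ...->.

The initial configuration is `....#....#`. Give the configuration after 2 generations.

....#....#

....#....#  (fixed point — unchanged through generation 2)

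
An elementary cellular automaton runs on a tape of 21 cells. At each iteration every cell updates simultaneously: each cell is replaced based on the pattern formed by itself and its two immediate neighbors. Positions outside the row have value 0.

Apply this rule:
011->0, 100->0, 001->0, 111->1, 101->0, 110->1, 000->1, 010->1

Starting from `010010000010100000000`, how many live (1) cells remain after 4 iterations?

11

iteration 1: 010010111010101111111
iteration 2: 010010011010100111111
iteration 3: 010010001010100011111
iteration 4: 010010101010101001111
count of 1: 11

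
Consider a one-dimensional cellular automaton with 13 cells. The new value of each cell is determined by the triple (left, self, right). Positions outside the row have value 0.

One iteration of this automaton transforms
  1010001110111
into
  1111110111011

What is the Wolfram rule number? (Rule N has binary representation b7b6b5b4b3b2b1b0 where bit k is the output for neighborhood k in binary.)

position 7: 111 → 1  (bit 7 = 1)
position 8: 110 → 1  (bit 6 = 1)
position 1: 101 → 1  (bit 5 = 1)
position 3: 100 → 1  (bit 4 = 1)
position 6: 011 → 0  (bit 3 = 0)
position 0: 010 → 1  (bit 2 = 1)
position 5: 001 → 1  (bit 1 = 1)
position 4: 000 → 1  (bit 0 = 1)
bits b7..b0 = 11110111 = 247

247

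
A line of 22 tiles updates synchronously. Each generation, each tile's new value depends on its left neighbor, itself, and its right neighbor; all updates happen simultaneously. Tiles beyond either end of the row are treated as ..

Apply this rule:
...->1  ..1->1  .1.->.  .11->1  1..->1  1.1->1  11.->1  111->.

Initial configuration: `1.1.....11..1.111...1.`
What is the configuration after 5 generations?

111111111111....11111.

.1.111111111.11.1111.1
1.11.......111111..11.
.11111111111....111111
11.........111111....1
111111111111....11111.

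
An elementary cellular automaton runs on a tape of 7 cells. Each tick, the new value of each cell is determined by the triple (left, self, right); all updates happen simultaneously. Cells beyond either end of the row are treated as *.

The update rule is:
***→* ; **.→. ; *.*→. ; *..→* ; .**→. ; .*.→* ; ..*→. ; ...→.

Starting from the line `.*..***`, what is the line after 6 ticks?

...*.*.

.**..**
...*..*
*..**..
.*...*.
.**..*.
...*.*.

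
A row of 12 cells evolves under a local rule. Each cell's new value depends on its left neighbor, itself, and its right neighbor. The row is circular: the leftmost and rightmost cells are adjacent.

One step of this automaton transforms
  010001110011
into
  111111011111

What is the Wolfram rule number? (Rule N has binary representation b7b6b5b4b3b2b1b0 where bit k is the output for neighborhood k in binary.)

position 6: 111 → 0  (bit 7 = 0)
position 7: 110 → 1  (bit 6 = 1)
position 0: 101 → 1  (bit 5 = 1)
position 2: 100 → 1  (bit 4 = 1)
position 5: 011 → 1  (bit 3 = 1)
position 1: 010 → 1  (bit 2 = 1)
position 4: 001 → 1  (bit 1 = 1)
position 3: 000 → 1  (bit 0 = 1)
bits b7..b0 = 01111111 = 127

127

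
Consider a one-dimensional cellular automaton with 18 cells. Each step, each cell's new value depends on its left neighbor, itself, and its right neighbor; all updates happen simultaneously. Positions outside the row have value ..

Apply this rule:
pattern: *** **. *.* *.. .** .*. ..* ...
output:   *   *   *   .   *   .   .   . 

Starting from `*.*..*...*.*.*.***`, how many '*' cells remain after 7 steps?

6

.*........*.*.****
...........*.*****
............******
............******  (fixed point — unchanged through step 7)
count of *: 6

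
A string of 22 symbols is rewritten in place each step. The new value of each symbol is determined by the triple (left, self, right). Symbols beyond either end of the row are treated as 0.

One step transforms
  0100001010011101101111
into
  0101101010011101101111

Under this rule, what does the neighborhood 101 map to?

0

At position 7 the neighborhood is 101; the next row has 0 there.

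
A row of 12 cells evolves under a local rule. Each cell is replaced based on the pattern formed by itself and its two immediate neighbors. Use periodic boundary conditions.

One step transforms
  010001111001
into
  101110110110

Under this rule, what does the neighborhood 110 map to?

At position 8 the neighborhood is 110; the next row has 0 there.

0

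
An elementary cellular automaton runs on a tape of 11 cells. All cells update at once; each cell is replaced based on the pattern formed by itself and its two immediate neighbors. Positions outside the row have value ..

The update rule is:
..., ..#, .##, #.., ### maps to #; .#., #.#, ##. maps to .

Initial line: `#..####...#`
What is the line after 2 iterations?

#####..##.#

.#####.###.
#####..##.#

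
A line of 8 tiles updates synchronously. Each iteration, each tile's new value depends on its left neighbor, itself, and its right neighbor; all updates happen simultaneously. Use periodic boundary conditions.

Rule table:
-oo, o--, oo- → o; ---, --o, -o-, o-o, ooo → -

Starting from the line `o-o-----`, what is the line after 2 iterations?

iteration 1: ---o----
iteration 2: ----o---

----o---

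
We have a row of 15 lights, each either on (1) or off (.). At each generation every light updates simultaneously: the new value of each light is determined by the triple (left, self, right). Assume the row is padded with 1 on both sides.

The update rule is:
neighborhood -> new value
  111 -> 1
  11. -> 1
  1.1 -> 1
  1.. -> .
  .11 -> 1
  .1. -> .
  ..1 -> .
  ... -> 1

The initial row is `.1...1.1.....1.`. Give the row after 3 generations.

1.111111.111..1

1..1..1..111..1
1........111..1
1.111111.111..1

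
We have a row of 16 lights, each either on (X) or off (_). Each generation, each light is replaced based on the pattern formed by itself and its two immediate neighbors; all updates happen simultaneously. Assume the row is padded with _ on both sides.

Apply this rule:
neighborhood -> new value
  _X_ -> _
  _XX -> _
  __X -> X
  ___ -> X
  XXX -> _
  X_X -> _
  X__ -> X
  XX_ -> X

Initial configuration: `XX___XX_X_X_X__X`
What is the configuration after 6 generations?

X_X__XXXXXX_XX_X

generation 1: _XXXX_X______XX_
generation 2: X___X__XXXXXX_XX
generation 3: _XXX_XX_____X__X
generation 4: X__X__XXXXXX_XX_
generation 5: _XX_XX_____X__XX
generation 6: X_X__XXXXXX_XX_X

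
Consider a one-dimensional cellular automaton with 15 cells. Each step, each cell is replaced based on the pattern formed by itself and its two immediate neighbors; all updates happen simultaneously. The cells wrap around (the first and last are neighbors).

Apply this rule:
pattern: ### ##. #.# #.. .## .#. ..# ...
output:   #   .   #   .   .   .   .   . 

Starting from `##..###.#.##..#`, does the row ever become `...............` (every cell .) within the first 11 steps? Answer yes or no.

#....#.#.#.....
......#.#......
.......#.......
...............
all cells are . at step 4

yes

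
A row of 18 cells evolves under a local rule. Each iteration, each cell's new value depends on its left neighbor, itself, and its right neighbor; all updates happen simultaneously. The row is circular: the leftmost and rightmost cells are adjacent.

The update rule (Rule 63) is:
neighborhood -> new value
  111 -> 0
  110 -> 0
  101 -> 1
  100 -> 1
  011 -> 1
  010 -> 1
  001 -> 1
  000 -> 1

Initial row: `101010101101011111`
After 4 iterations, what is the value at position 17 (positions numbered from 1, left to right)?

011111111011110000
110000000110001111
001111111101111000
111000000011000111
position 17 holds 1

1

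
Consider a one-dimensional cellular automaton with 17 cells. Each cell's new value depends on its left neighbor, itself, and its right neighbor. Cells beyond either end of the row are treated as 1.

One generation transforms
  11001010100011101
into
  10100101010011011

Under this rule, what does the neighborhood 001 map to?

0

At position 3 the neighborhood is 001; the next row has 0 there.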